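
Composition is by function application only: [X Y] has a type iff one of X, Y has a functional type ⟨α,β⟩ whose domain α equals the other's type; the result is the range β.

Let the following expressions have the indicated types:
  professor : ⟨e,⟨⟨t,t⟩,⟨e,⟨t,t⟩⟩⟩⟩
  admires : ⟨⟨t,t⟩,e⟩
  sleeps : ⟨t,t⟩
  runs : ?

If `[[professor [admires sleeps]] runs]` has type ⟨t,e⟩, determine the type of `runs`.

For [[professor [admires sleeps]] runs] to have type ⟨t,e⟩ with [professor [admires sleeps]] of type ⟨⟨t,t⟩,⟨e,⟨t,t⟩⟩⟩, runs must be the function: runs : ⟨⟨⟨t,t⟩,⟨e,⟨t,t⟩⟩⟩,⟨t,e⟩⟩.

⟨⟨⟨t,t⟩,⟨e,⟨t,t⟩⟩⟩,⟨t,e⟩⟩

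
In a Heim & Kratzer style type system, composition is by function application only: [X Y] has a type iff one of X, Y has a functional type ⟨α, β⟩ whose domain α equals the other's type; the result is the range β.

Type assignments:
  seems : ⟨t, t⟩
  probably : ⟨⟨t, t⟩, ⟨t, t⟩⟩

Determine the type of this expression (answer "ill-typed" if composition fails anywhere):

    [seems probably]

[seems probably]: functor probably : ⟨⟨t, t⟩, ⟨t, t⟩⟩, argument seems : ⟨t, t⟩; result ⟨t, t⟩.

⟨t, t⟩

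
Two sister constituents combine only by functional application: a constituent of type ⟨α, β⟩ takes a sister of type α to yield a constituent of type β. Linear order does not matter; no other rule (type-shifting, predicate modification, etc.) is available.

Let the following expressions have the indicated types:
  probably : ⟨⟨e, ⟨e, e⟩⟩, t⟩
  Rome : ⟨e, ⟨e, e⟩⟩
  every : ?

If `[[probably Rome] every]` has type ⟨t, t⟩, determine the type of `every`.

⟨t, ⟨t, t⟩⟩

At [[probably Rome] every] (required: ⟨t, t⟩): [probably Rome] is t, which is not a function with range ⟨t, t⟩; hence every is the functor — type ⟨t, ⟨t, t⟩⟩.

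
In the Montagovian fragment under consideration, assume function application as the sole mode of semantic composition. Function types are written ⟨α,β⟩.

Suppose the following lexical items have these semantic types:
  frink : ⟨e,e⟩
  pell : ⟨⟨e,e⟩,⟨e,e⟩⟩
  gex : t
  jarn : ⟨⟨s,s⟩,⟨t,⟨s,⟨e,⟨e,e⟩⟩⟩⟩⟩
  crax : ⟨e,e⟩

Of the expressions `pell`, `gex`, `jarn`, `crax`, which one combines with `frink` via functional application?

pell — combines: pell : ⟨⟨e,e⟩,⟨e,e⟩⟩ takes frink : ⟨e,e⟩ as argument, giving ⟨e,e⟩.
gex : t — frink needs e; gex needs nothing (atomic); neither fits.
jarn : ⟨⟨s,s⟩,⟨t,⟨s,⟨e,⟨e,e⟩⟩⟩⟩⟩ — frink needs e; jarn needs ⟨s,s⟩; neither fits.
crax : ⟨e,e⟩ — frink needs e; crax needs e; neither fits.

pell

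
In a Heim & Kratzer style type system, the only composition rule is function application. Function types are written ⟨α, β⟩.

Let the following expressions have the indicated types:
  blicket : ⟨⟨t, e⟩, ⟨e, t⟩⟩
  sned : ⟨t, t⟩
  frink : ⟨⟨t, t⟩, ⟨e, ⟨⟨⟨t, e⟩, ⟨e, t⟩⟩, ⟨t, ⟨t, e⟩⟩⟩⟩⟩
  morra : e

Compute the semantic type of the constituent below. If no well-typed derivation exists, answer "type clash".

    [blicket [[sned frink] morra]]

⟨t, ⟨t, e⟩⟩

[sned frink]: frink is ⟨⟨t, t⟩, ⟨e, ⟨⟨⟨t, e⟩, ⟨e, t⟩⟩, ⟨t, ⟨t, e⟩⟩⟩⟩⟩, sned is ⟨t, t⟩; result ⟨e, ⟨⟨⟨t, e⟩, ⟨e, t⟩⟩, ⟨t, ⟨t, e⟩⟩⟩⟩.
[[sned frink] morra]: [sned frink] is ⟨e, ⟨⟨⟨t, e⟩, ⟨e, t⟩⟩, ⟨t, ⟨t, e⟩⟩⟩⟩, morra is e; result ⟨⟨⟨t, e⟩, ⟨e, t⟩⟩, ⟨t, ⟨t, e⟩⟩⟩.
[blicket [[sned frink] morra]]: [[sned frink] morra] is ⟨⟨⟨t, e⟩, ⟨e, t⟩⟩, ⟨t, ⟨t, e⟩⟩⟩, blicket is ⟨⟨t, e⟩, ⟨e, t⟩⟩; result ⟨t, ⟨t, e⟩⟩.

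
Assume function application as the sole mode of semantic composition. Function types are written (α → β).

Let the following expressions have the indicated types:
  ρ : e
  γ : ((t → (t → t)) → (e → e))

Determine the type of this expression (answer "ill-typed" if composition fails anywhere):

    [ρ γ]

ill-typed

[ρ γ]: e and ((t → (t → t)) → (e → e)) cannot combine by function application — type clash.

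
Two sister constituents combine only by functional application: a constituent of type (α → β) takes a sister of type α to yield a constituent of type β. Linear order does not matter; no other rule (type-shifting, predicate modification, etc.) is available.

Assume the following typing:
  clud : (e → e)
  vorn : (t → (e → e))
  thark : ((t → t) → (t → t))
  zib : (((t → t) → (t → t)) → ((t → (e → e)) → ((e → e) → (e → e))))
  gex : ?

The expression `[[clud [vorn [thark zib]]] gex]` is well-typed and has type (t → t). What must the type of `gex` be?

((e → e) → (t → t))

For [[clud [vorn [thark zib]]] gex] to have type (t → t) with [clud [vorn [thark zib]]] of type (e → e), gex must be the function: gex : ((e → e) → (t → t)).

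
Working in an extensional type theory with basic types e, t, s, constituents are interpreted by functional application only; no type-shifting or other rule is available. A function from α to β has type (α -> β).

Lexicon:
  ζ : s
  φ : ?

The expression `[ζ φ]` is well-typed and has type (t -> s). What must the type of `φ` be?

For [ζ φ] to have type (t -> s) with ζ of type s, φ must be the function: φ : (s -> (t -> s)).

(s -> (t -> s))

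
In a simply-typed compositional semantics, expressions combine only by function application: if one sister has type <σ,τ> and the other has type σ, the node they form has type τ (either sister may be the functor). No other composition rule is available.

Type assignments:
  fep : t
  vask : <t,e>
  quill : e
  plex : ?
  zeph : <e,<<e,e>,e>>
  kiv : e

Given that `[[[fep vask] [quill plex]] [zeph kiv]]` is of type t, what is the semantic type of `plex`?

At [[[fep vask] [quill plex]] [zeph kiv]] (required: t): [zeph kiv] is <<e,e>,e>, which is not a function with range t; hence [[fep vask] [quill plex]] is the functor — type <<<e,e>,e>,t>.
At [[fep vask] [quill plex]] (required: <<<e,e>,e>,t>): [fep vask] is e, which is not a function with range <<<e,e>,e>,t>; hence [quill plex] is the functor — type <e,<<<e,e>,e>,t>>.
At [quill plex] (required: <e,<<<e,e>,e>,t>>): quill is e, which is not a function with range <e,<<<e,e>,e>,t>>; hence plex is the functor — type <e,<e,<<<e,e>,e>,t>>>.

<e,<e,<<<e,e>,e>,t>>>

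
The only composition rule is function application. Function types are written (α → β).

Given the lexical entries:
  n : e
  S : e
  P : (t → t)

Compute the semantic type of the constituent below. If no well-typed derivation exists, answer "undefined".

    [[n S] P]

undefined

At [n S]: neither e nor e can take the other as argument; the node is ill-typed.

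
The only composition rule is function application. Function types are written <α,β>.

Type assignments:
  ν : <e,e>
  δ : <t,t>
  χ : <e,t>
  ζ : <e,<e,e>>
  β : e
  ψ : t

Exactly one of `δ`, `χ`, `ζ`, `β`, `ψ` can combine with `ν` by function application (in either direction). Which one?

δ : <t,t> — neither side's domain matches the other.
χ : <e,t> — neither side's domain matches the other.
ζ : <e,<e,e>> — neither side's domain matches the other.
β — combines: ν : <e,e> takes β : e as argument, giving e.
ψ : t — neither side's domain matches the other.

β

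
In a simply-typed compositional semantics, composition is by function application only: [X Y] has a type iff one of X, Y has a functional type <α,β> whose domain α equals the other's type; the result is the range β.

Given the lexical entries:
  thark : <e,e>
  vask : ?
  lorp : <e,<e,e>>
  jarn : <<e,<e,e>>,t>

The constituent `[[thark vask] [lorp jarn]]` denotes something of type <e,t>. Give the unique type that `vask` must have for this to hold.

At [[thark vask] [lorp jarn]] (required: <e,t>): [lorp jarn] is t, which is not a function with range <e,t>; hence [thark vask] is the functor — type <t,<e,t>>.
At [thark vask] (required: <t,<e,t>>): thark is <e,e>, which is not a function with range <t,<e,t>>; hence vask is the functor — type <<e,e>,<t,<e,t>>>.

<<e,e>,<t,<e,t>>>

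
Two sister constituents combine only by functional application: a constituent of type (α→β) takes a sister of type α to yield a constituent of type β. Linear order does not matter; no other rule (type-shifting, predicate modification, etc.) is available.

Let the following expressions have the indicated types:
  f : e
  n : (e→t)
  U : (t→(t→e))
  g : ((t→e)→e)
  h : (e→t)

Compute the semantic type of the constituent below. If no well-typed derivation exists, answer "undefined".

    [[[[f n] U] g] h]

t

[f n] — n of type (e→t) combines with f of type e: type t.
[[f n] U] — U of type (t→(t→e)) combines with [f n] of type t: type (t→e).
[[[f n] U] g] — g of type ((t→e)→e) combines with [[f n] U] of type (t→e): type e.
[[[[f n] U] g] h] — h of type (e→t) combines with [[[f n] U] g] of type e: type t.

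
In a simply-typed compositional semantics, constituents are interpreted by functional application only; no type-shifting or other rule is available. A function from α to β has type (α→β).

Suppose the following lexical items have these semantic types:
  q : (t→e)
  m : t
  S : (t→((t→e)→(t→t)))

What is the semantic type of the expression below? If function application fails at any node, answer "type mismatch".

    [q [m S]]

(t→t)

[m S] — S of type (t→((t→e)→(t→t))) combines with m of type t: type ((t→e)→(t→t)).
[q [m S]] — [m S] of type ((t→e)→(t→t)) combines with q of type (t→e): type (t→t).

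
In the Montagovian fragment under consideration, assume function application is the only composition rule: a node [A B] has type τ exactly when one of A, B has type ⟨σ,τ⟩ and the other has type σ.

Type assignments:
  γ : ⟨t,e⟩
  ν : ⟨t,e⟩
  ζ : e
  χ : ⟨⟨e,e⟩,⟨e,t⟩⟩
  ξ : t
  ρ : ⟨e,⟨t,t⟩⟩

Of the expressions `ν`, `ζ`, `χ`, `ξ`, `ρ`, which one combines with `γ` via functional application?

ν : ⟨t,e⟩ — neither side's domain matches the other.
ζ : e — neither side's domain matches the other.
χ : ⟨⟨e,e⟩,⟨e,t⟩⟩ — neither side's domain matches the other.
ξ — combines: γ : ⟨t,e⟩ takes ξ : t as argument, giving e.
ρ : ⟨e,⟨t,t⟩⟩ — neither side's domain matches the other.

ξ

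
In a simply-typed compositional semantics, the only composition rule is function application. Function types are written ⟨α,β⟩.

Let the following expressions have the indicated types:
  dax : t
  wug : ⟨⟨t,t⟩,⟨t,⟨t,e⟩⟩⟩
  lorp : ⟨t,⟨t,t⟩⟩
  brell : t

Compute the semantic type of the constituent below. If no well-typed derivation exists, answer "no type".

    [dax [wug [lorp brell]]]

[lorp brell]: ⟨t,⟨t,t⟩⟩ applied to t yields ⟨t,t⟩.
[wug [lorp brell]]: ⟨⟨t,t⟩,⟨t,⟨t,e⟩⟩⟩ applied to ⟨t,t⟩ yields ⟨t,⟨t,e⟩⟩.
[dax [wug [lorp brell]]]: ⟨t,⟨t,e⟩⟩ applied to t yields ⟨t,e⟩.

⟨t,e⟩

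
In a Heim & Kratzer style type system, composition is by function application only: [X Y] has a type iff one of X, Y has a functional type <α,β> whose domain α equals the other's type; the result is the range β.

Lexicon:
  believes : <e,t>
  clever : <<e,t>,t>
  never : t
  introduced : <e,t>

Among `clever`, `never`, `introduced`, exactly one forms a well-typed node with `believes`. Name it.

clever

clever — combines: clever : <<e,t>,t> takes believes : <e,t> as argument, giving t.
never : t — no; believes wants e, and never wants nothing (atomic).
introduced : <e,t> — no; believes wants e, and introduced wants e.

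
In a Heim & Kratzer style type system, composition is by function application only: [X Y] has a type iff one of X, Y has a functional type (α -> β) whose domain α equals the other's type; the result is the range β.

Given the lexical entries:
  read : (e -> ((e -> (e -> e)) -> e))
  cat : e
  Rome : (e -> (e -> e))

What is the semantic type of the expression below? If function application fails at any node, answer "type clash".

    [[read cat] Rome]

[read cat] — read of type (e -> ((e -> (e -> e)) -> e)) combines with cat of type e: type ((e -> (e -> e)) -> e).
[[read cat] Rome] — [read cat] of type ((e -> (e -> e)) -> e) combines with Rome of type (e -> (e -> e)): type e.

e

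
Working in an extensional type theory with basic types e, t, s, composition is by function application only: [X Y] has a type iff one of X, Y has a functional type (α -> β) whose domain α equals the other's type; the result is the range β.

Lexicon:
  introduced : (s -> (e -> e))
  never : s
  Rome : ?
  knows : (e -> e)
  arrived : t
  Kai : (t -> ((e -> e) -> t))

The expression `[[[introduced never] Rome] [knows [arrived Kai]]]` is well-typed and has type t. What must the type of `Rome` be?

((e -> e) -> (t -> t))

[[[introduced never] Rome] [knows [arrived Kai]]] must have type t. The sister [knows [arrived Kai]] has type t; that is not a function onto t, so [[introduced never] Rome] must be the functor, of type (t -> t).
[[introduced never] Rome] must have type (t -> t). The sister [introduced never] has type (e -> e); that is not a function onto (t -> t), so Rome must be the functor, of type ((e -> e) -> (t -> t)).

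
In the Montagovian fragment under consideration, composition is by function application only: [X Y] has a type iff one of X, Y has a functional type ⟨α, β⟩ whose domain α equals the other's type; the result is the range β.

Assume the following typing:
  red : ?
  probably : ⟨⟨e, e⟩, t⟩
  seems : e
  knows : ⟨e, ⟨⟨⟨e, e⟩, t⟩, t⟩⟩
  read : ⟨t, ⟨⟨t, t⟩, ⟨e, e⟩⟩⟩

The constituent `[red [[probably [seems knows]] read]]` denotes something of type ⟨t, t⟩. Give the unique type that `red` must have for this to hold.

[red [[probably [seems knows]] read]] is required to be ⟨t, t⟩. [[probably [seems knows]] read] : ⟨⟨t, t⟩, ⟨e, e⟩⟩ cannot yield ⟨t, t⟩ as functor, so red : ⟨⟨⟨t, t⟩, ⟨e, e⟩⟩, ⟨t, t⟩⟩.

⟨⟨⟨t, t⟩, ⟨e, e⟩⟩, ⟨t, t⟩⟩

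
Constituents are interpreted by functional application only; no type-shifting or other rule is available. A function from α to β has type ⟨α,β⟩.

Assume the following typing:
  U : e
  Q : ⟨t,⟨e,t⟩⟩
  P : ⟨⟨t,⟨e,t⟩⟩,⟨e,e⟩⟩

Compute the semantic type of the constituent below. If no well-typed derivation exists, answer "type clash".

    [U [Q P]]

[Q P]: P is ⟨⟨t,⟨e,t⟩⟩,⟨e,e⟩⟩, Q is ⟨t,⟨e,t⟩⟩; result ⟨e,e⟩.
[U [Q P]]: [Q P] is ⟨e,e⟩, U is e; result e.

e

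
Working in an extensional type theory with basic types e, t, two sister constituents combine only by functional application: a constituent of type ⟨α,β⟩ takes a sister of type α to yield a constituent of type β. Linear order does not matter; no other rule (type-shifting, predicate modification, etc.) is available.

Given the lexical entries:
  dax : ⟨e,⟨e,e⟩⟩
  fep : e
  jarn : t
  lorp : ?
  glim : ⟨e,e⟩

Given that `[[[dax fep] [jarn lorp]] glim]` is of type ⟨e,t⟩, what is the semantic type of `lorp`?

For [[[dax fep] [jarn lorp]] glim] to have type ⟨e,t⟩ with glim of type ⟨e,e⟩, [[dax fep] [jarn lorp]] must be the function: [[dax fep] [jarn lorp]] : ⟨⟨e,e⟩,⟨e,t⟩⟩.
For [[dax fep] [jarn lorp]] to have type ⟨⟨e,e⟩,⟨e,t⟩⟩ with [dax fep] of type ⟨e,e⟩, [jarn lorp] must be the function: [jarn lorp] : ⟨⟨e,e⟩,⟨⟨e,e⟩,⟨e,t⟩⟩⟩.
For [jarn lorp] to have type ⟨⟨e,e⟩,⟨⟨e,e⟩,⟨e,t⟩⟩⟩ with jarn of type t, lorp must be the function: lorp : ⟨t,⟨⟨e,e⟩,⟨⟨e,e⟩,⟨e,t⟩⟩⟩⟩.

⟨t,⟨⟨e,e⟩,⟨⟨e,e⟩,⟨e,t⟩⟩⟩⟩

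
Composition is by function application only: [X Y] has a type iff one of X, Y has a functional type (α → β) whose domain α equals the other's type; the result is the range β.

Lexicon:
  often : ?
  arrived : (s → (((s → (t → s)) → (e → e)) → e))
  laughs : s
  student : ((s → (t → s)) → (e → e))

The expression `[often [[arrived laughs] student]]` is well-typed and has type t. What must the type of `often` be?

(e → t)

At [often [[arrived laughs] student]] (required: t): [[arrived laughs] student] is e, which is not a function with range t; hence often is the functor — type (e → t).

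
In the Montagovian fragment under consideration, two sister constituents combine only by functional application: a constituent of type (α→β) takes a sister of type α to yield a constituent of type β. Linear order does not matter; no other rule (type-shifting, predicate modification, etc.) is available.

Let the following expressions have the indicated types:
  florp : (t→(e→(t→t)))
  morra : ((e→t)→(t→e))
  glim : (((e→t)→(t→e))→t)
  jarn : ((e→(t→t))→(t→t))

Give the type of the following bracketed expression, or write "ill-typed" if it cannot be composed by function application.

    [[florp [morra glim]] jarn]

At [morra glim], glim : (((e→t)→(t→e))→t) takes morra : ((e→t)→(t→e)), giving t.
At [florp [morra glim]], florp : (t→(e→(t→t))) takes [morra glim] : t, giving (e→(t→t)).
At [[florp [morra glim]] jarn], jarn : ((e→(t→t))→(t→t)) takes [florp [morra glim]] : (e→(t→t)), giving (t→t).

(t→t)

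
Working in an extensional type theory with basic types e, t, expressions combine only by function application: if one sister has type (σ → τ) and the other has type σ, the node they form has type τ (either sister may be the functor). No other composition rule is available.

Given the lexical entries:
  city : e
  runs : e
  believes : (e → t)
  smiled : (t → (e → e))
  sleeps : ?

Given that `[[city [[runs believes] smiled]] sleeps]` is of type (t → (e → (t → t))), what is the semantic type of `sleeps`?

(e → (t → (e → (t → t))))

At [[city [[runs believes] smiled]] sleeps] (required: (t → (e → (t → t)))): [city [[runs believes] smiled]] is e, which is not a function with range (t → (e → (t → t))); hence sleeps is the functor — type (e → (t → (e → (t → t)))).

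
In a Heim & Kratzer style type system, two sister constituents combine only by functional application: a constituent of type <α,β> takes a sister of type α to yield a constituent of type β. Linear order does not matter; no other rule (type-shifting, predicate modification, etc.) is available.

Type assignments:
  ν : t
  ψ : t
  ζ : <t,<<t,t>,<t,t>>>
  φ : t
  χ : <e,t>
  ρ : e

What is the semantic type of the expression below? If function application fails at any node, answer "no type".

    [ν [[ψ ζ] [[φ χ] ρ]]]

[ψ ζ]: ζ is <t,<<t,t>,<t,t>>>, ψ is t; result <<t,t>,<t,t>>.
At [φ χ]: neither t nor <e,t> can take the other as argument; the node is ill-typed.

no type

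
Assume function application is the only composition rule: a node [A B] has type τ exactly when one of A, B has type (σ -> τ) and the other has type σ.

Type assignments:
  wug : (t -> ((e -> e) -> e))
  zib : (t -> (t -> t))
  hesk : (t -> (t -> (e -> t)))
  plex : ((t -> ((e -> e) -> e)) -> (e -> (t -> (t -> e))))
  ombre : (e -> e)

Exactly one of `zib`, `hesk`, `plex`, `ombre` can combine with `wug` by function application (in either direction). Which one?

zib : (t -> (t -> t)) — no; wug wants t, and zib wants t.
hesk : (t -> (t -> (e -> t))) — no; wug wants t, and hesk wants t.
plex — combines: plex : ((t -> ((e -> e) -> e)) -> (e -> (t -> (t -> e)))) takes wug : (t -> ((e -> e) -> e)) as argument, giving (e -> (t -> (t -> e))).
ombre : (e -> e) — no; wug wants t, and ombre wants e.

plex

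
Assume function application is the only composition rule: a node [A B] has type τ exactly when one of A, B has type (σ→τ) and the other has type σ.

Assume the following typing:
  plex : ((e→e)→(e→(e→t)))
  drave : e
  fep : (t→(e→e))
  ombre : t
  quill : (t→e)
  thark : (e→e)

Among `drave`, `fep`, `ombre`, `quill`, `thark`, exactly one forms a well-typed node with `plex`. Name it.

thark

drave : e — plex needs (e→e); drave needs nothing (atomic); neither fits.
fep : (t→(e→e)) — plex needs (e→e); fep needs t; neither fits.
ombre : t — plex needs (e→e); ombre needs nothing (atomic); neither fits.
quill : (t→e) — plex needs (e→e); quill needs t; neither fits.
thark — combines: plex : ((e→e)→(e→(e→t))) takes thark : (e→e) as argument, giving (e→(e→t)).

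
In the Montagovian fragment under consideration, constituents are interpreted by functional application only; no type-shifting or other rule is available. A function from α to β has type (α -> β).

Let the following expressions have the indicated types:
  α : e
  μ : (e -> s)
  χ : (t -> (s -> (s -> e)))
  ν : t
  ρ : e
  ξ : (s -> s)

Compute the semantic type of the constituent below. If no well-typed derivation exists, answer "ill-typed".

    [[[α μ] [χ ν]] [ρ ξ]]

ill-typed

[α μ]: functor μ : (e -> s), argument α : e; result s.
[χ ν]: functor χ : (t -> (s -> (s -> e))), argument ν : t; result (s -> (s -> e)).
[[α μ] [χ ν]]: functor [χ ν] : (s -> (s -> e)), argument [α μ] : s; result (s -> e).
[ρ ξ]: e with (s -> s) — neither is a function whose domain matches the other; composition fails here.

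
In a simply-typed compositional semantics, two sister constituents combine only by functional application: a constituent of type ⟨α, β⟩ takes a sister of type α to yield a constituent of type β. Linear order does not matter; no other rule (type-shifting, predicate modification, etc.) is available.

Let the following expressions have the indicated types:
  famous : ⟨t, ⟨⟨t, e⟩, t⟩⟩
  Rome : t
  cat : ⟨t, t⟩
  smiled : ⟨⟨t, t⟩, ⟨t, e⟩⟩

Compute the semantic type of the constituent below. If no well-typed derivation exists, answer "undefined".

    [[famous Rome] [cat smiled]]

At [famous Rome], famous : ⟨t, ⟨⟨t, e⟩, t⟩⟩ takes Rome : t, giving ⟨⟨t, e⟩, t⟩.
At [cat smiled], smiled : ⟨⟨t, t⟩, ⟨t, e⟩⟩ takes cat : ⟨t, t⟩, giving ⟨t, e⟩.
At [[famous Rome] [cat smiled]], [famous Rome] : ⟨⟨t, e⟩, t⟩ takes [cat smiled] : ⟨t, e⟩, giving t.

t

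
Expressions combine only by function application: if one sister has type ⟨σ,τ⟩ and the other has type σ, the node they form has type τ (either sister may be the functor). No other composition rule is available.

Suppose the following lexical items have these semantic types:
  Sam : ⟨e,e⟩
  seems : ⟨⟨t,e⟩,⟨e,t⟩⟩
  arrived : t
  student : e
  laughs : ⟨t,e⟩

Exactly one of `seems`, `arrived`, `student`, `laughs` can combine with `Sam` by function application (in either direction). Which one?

student

seems : ⟨⟨t,e⟩,⟨e,t⟩⟩ — does not combine with Sam.
arrived : t — does not combine with Sam.
student — combines: Sam : ⟨e,e⟩ takes student : e as argument, giving e.
laughs : ⟨t,e⟩ — does not combine with Sam.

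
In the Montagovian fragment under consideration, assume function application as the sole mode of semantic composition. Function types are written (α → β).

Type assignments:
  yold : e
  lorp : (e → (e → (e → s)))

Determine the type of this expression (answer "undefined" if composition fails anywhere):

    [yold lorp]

(e → (e → s))

At [yold lorp], lorp : (e → (e → (e → s))) takes yold : e, giving (e → (e → s)).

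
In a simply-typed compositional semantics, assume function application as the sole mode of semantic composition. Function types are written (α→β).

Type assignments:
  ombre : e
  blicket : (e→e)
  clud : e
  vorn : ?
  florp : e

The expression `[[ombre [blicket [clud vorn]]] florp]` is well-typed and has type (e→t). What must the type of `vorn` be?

At [[ombre [blicket [clud vorn]]] florp] (required: (e→t)): florp is e, which is not a function with range (e→t); hence [ombre [blicket [clud vorn]]] is the functor — type (e→(e→t)).
At [ombre [blicket [clud vorn]]] (required: (e→(e→t))): ombre is e, which is not a function with range (e→(e→t)); hence [blicket [clud vorn]] is the functor — type (e→(e→(e→t))).
At [blicket [clud vorn]] (required: (e→(e→(e→t)))): blicket is (e→e), which is not a function with range (e→(e→(e→t))); hence [clud vorn] is the functor — type ((e→e)→(e→(e→(e→t)))).
At [clud vorn] (required: ((e→e)→(e→(e→(e→t))))): clud is e, which is not a function with range ((e→e)→(e→(e→(e→t)))); hence vorn is the functor — type (e→((e→e)→(e→(e→(e→t))))).

(e→((e→e)→(e→(e→(e→t)))))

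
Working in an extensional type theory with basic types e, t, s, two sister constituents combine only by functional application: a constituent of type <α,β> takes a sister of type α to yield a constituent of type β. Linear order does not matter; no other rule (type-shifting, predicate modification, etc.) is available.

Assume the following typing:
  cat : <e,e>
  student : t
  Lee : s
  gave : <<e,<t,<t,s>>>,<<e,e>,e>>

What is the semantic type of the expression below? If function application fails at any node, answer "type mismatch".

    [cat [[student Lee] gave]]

At [student Lee]: neither t nor s can take the other as argument; the node is ill-typed.

type mismatch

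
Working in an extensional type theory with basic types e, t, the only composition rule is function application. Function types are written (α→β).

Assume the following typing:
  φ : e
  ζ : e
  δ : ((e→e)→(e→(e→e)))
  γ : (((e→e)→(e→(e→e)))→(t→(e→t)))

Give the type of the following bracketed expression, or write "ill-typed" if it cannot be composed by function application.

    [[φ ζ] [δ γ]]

ill-typed

[φ ζ]: e and e cannot combine by function application — type clash.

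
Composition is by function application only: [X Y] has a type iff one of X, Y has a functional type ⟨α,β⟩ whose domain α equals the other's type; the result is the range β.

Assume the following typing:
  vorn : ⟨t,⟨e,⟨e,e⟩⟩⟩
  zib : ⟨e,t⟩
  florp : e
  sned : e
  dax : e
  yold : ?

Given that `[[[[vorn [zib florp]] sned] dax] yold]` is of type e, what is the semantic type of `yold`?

[[[[vorn [zib florp]] sned] dax] yold] is required to be e. [[[vorn [zib florp]] sned] dax] : e cannot yield e as functor, so yold : ⟨e,e⟩.

⟨e,e⟩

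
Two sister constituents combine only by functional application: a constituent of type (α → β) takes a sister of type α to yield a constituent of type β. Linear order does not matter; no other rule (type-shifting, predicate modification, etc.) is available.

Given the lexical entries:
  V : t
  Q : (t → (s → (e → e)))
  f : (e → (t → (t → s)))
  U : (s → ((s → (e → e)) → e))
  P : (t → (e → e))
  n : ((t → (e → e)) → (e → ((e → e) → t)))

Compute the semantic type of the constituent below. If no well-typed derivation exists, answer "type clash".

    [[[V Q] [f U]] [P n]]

[V Q]: Q is (t → (s → (e → e))), V is t; result (s → (e → e)).
At [f U]: neither (e → (t → (t → s))) nor (s → ((s → (e → e)) → e)) can take the other as argument; the node is ill-typed.

type clash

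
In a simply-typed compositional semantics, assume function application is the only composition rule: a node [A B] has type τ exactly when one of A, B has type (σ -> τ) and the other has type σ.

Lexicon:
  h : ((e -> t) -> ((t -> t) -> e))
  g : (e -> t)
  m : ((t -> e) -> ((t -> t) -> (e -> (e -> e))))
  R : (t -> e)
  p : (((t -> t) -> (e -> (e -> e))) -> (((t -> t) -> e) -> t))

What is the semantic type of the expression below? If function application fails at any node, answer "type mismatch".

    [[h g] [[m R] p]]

t

[h g]: functor h : ((e -> t) -> ((t -> t) -> e)), argument g : (e -> t); result ((t -> t) -> e).
[m R]: functor m : ((t -> e) -> ((t -> t) -> (e -> (e -> e)))), argument R : (t -> e); result ((t -> t) -> (e -> (e -> e))).
[[m R] p]: functor p : (((t -> t) -> (e -> (e -> e))) -> (((t -> t) -> e) -> t)), argument [m R] : ((t -> t) -> (e -> (e -> e))); result (((t -> t) -> e) -> t).
[[h g] [[m R] p]]: functor [[m R] p] : (((t -> t) -> e) -> t), argument [h g] : ((t -> t) -> e); result t.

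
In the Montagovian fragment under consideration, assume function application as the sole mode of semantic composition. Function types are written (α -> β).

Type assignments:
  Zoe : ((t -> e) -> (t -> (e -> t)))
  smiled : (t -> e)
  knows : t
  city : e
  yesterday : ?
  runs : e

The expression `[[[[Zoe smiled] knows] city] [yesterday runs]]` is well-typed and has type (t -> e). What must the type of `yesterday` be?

(e -> (t -> (t -> e)))

[[[[Zoe smiled] knows] city] [yesterday runs]] is required to be (t -> e). [[[Zoe smiled] knows] city] : t cannot yield (t -> e) as functor, so [yesterday runs] : (t -> (t -> e)).
[yesterday runs] is required to be (t -> (t -> e)). runs : e cannot yield (t -> (t -> e)) as functor, so yesterday : (e -> (t -> (t -> e))).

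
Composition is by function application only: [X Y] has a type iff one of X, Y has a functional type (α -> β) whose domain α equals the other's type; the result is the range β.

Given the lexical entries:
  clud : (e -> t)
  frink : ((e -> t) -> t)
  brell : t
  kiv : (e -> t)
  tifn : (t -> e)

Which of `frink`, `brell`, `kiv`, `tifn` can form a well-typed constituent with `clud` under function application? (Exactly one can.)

frink — combines: frink : ((e -> t) -> t) takes clud : (e -> t) as argument, giving t.
brell : t — clud needs e; brell needs nothing (atomic); neither fits.
kiv : (e -> t) — clud needs e; kiv needs e; neither fits.
tifn : (t -> e) — clud needs e; tifn needs t; neither fits.

frink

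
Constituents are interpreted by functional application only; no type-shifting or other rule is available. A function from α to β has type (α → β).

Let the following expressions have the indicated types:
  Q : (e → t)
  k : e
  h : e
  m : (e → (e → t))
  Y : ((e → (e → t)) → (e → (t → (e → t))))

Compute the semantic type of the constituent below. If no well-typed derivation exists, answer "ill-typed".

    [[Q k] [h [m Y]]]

[Q k] — Q of type (e → t) combines with k of type e: type t.
[m Y] — Y of type ((e → (e → t)) → (e → (t → (e → t)))) combines with m of type (e → (e → t)): type (e → (t → (e → t))).
[h [m Y]] — [m Y] of type (e → (t → (e → t))) combines with h of type e: type (t → (e → t)).
[[Q k] [h [m Y]]] — [h [m Y]] of type (t → (e → t)) combines with [Q k] of type t: type (e → t).

(e → t)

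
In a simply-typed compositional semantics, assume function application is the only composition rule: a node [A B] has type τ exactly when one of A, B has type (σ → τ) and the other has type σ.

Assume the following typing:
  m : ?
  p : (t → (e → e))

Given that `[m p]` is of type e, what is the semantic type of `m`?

((t → (e → e)) → e)

At [m p] (required: e): p is (t → (e → e)), which is not a function with range e; hence m is the functor — type ((t → (e → e)) → e).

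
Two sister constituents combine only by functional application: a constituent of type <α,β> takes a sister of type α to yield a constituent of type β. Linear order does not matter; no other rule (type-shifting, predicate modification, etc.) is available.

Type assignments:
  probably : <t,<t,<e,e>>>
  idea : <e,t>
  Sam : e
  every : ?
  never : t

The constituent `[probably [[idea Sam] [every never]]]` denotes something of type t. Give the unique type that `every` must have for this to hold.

<t,<t,<<t,<t,<e,e>>>,t>>>

[probably [[idea Sam] [every never]]] must have type t. The sister probably has type <t,<t,<e,e>>>; that is not a function onto t, so [[idea Sam] [every never]] must be the functor, of type <<t,<t,<e,e>>>,t>.
[[idea Sam] [every never]] must have type <<t,<t,<e,e>>>,t>. The sister [idea Sam] has type t; that is not a function onto <<t,<t,<e,e>>>,t>, so [every never] must be the functor, of type <t,<<t,<t,<e,e>>>,t>>.
[every never] must have type <t,<<t,<t,<e,e>>>,t>>. The sister never has type t; that is not a function onto <t,<<t,<t,<e,e>>>,t>>, so every must be the functor, of type <t,<t,<<t,<t,<e,e>>>,t>>>.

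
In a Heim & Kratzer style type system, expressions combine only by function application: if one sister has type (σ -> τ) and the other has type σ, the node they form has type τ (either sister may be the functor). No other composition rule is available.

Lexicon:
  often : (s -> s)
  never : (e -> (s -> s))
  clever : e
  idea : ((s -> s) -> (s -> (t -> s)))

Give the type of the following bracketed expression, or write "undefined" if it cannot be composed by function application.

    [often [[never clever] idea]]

[never clever]: (e -> (s -> s)) applied to e yields (s -> s).
[[never clever] idea]: ((s -> s) -> (s -> (t -> s))) applied to (s -> s) yields (s -> (t -> s)).
[often [[never clever] idea]]: (s -> s) with (s -> (t -> s)) — neither is a function whose domain matches the other; composition fails here.

undefined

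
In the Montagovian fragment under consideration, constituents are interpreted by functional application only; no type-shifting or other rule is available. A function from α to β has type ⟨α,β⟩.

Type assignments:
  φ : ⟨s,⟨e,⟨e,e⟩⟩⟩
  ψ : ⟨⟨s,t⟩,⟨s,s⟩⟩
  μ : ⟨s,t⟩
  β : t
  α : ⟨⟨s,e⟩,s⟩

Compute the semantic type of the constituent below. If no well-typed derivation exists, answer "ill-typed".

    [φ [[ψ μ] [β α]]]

ill-typed

At [ψ μ], ψ : ⟨⟨s,t⟩,⟨s,s⟩⟩ takes μ : ⟨s,t⟩, giving ⟨s,s⟩.
[β α]: t and ⟨⟨s,e⟩,s⟩ cannot combine by function application — type clash.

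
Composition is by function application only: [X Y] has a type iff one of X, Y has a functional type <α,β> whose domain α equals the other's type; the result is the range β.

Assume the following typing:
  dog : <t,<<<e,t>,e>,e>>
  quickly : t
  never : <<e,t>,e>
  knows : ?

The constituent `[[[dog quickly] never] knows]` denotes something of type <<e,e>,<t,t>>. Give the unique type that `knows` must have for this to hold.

<e,<<e,e>,<t,t>>>

[[[dog quickly] never] knows] must have type <<e,e>,<t,t>>. The sister [[dog quickly] never] has type e; that is not a function onto <<e,e>,<t,t>>, so knows must be the functor, of type <e,<<e,e>,<t,t>>>.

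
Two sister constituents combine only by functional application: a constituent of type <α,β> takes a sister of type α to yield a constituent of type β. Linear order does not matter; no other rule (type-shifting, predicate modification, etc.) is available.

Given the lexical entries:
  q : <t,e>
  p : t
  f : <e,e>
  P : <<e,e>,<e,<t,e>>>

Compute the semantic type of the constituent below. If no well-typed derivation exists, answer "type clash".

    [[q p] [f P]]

<t,e>

[q p]: functor q : <t,e>, argument p : t; result e.
[f P]: functor P : <<e,e>,<e,<t,e>>>, argument f : <e,e>; result <e,<t,e>>.
[[q p] [f P]]: functor [f P] : <e,<t,e>>, argument [q p] : e; result <t,e>.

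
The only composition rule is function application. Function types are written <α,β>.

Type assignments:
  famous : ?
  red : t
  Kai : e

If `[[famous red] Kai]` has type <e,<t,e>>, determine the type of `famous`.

<t,<e,<e,<t,e>>>>

[[famous red] Kai] must have type <e,<t,e>>. The sister Kai has type e; that is not a function onto <e,<t,e>>, so [famous red] must be the functor, of type <e,<e,<t,e>>>.
[famous red] must have type <e,<e,<t,e>>>. The sister red has type t; that is not a function onto <e,<e,<t,e>>>, so famous must be the functor, of type <t,<e,<e,<t,e>>>>.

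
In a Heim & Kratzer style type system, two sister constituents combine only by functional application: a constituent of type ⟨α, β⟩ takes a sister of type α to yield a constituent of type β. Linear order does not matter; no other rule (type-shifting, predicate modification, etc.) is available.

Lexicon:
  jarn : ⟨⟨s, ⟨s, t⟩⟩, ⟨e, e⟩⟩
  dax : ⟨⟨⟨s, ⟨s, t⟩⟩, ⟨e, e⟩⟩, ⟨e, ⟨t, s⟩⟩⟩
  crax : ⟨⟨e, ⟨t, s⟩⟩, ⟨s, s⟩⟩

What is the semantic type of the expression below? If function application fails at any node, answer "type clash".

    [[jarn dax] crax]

At [jarn dax], dax : ⟨⟨⟨s, ⟨s, t⟩⟩, ⟨e, e⟩⟩, ⟨e, ⟨t, s⟩⟩⟩ takes jarn : ⟨⟨s, ⟨s, t⟩⟩, ⟨e, e⟩⟩, giving ⟨e, ⟨t, s⟩⟩.
At [[jarn dax] crax], crax : ⟨⟨e, ⟨t, s⟩⟩, ⟨s, s⟩⟩ takes [jarn dax] : ⟨e, ⟨t, s⟩⟩, giving ⟨s, s⟩.

⟨s, s⟩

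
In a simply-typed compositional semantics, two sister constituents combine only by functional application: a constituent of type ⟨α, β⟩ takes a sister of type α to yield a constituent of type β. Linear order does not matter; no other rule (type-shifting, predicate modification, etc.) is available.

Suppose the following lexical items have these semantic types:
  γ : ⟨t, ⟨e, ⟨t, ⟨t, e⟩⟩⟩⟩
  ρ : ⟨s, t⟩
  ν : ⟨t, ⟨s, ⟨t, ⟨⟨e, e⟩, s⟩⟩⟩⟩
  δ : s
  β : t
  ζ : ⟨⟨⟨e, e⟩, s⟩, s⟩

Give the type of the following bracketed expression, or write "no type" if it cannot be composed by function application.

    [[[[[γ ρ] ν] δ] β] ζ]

no type

[γ ρ]: ⟨t, ⟨e, ⟨t, ⟨t, e⟩⟩⟩⟩ and ⟨s, t⟩ cannot combine by function application — type clash.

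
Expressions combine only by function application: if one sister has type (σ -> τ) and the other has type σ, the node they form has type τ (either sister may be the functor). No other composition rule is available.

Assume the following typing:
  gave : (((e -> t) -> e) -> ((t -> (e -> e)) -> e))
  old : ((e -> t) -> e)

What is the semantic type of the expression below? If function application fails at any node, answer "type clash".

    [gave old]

[gave old]: functor gave : (((e -> t) -> e) -> ((t -> (e -> e)) -> e)), argument old : ((e -> t) -> e); result ((t -> (e -> e)) -> e).

((t -> (e -> e)) -> e)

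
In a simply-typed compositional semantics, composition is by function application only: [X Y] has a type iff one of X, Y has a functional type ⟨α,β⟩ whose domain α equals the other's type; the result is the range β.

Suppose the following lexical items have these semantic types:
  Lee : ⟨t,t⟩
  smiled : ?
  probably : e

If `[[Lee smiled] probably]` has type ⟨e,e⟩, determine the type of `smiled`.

[[Lee smiled] probably] is required to be ⟨e,e⟩. probably : e cannot yield ⟨e,e⟩ as functor, so [Lee smiled] : ⟨e,⟨e,e⟩⟩.
[Lee smiled] is required to be ⟨e,⟨e,e⟩⟩. Lee : ⟨t,t⟩ cannot yield ⟨e,⟨e,e⟩⟩ as functor, so smiled : ⟨⟨t,t⟩,⟨e,⟨e,e⟩⟩⟩.

⟨⟨t,t⟩,⟨e,⟨e,e⟩⟩⟩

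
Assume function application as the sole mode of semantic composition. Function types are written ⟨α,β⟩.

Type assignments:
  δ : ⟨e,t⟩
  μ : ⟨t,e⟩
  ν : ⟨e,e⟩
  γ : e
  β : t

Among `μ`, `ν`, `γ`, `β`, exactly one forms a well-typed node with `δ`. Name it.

γ

μ : ⟨t,e⟩ — no; δ wants e, and μ wants t.
ν : ⟨e,e⟩ — no; δ wants e, and ν wants e.
γ — combines: δ : ⟨e,t⟩ takes γ : e as argument, giving t.
β : t — no; δ wants e, and β wants nothing (atomic).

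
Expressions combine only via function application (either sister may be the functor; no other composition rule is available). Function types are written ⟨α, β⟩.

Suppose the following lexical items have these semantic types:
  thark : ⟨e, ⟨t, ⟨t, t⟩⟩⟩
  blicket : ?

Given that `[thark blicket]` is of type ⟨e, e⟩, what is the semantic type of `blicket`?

⟨⟨e, ⟨t, ⟨t, t⟩⟩⟩, ⟨e, e⟩⟩

At [thark blicket] (required: ⟨e, e⟩): thark is ⟨e, ⟨t, ⟨t, t⟩⟩⟩, which is not a function with range ⟨e, e⟩; hence blicket is the functor — type ⟨⟨e, ⟨t, ⟨t, t⟩⟩⟩, ⟨e, e⟩⟩.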